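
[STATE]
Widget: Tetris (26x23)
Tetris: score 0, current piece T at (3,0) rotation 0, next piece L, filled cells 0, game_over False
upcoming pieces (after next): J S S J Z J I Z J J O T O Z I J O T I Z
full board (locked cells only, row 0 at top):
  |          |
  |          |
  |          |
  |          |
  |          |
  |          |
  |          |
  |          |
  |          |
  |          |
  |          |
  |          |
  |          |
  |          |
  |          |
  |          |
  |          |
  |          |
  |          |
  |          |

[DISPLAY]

    ▒     │Next:          
   ▒▒▒    │  ▒            
          │▒▒▒            
          │               
          │               
          │               
          │Score:         
          │0              
          │               
          │               
          │               
          │               
          │               
          │               
          │               
          │               
          │               
          │               
          │               
          │               
          │               
          │               
          │               


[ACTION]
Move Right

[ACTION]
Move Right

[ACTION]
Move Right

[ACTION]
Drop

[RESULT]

          │Next:          
       ▒  │  ▒            
      ▒▒▒ │▒▒▒            
          │               
          │               
          │               
          │Score:         
          │0              
          │               
          │               
          │               
          │               
          │               
          │               
          │               
          │               
          │               
          │               
          │               
          │               
          │               
          │               
          │               


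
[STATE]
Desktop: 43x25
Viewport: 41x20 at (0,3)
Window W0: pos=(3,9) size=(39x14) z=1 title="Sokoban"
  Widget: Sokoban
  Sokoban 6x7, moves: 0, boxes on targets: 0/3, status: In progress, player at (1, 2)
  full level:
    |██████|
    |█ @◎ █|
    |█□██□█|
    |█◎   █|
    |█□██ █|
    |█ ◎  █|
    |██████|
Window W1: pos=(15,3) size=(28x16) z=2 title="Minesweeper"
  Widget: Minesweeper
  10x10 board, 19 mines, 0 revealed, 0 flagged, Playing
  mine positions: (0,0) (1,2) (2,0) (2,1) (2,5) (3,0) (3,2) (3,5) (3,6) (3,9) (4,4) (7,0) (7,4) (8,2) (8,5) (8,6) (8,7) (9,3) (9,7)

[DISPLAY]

               ┏━━━━━━━━━━━━━━━━━━━━━━━━━
               ┃ Minesweeper             
               ┠─────────────────────────
               ┃■■■■■■■■■■               
               ┃■■■■■■■■■■               
               ┃■■■■■■■■■■               
   ┏━━━━━━━━━━━┃■■■■■■■■■■               
   ┃ Sokoban   ┃■■■■■■■■■■               
   ┠───────────┃■■■■■■■■■■               
   ┃██████     ┃■■■■■■■■■■               
   ┃█ @◎ █     ┃■■■■■■■■■■               
   ┃█□██□█     ┃■■■■■■■■■■               
   ┃█◎   █     ┃■■■■■■■■■■               
   ┃█□██ █     ┃                         
   ┃█ ◎  █     ┃                         
   ┃██████     ┗━━━━━━━━━━━━━━━━━━━━━━━━━
   ┃Moves: 0  0/3                        
   ┃                                     
   ┃                                     
   ┗━━━━━━━━━━━━━━━━━━━━━━━━━━━━━━━━━━━━━


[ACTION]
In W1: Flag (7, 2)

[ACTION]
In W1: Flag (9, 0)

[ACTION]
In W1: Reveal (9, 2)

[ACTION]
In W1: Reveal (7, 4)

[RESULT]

               ┏━━━━━━━━━━━━━━━━━━━━━━━━━
               ┃ Minesweeper             
               ┠─────────────────────────
               ┃✹■■■■■■■■■               
               ┃■■✹■■■■■■■               
               ┃✹✹■■■✹■■■■               
   ┏━━━━━━━━━━━┃✹■✹■■✹✹■■✹               
   ┃ Sokoban   ┃■■■■✹■■■■■               
   ┠───────────┃■■■■■■■■■■               
   ┃██████     ┃■■■■■■■■■■               
   ┃█ @◎ █     ┃✹■⚑■✹■■■■■               
   ┃█□██□█     ┃■■✹■■✹✹✹■■               
   ┃█◎   █     ┃⚑■2✹■■■✹■■               
   ┃█□██ █     ┃                         
   ┃█ ◎  █     ┃                         
   ┃██████     ┗━━━━━━━━━━━━━━━━━━━━━━━━━
   ┃Moves: 0  0/3                        
   ┃                                     
   ┃                                     
   ┗━━━━━━━━━━━━━━━━━━━━━━━━━━━━━━━━━━━━━


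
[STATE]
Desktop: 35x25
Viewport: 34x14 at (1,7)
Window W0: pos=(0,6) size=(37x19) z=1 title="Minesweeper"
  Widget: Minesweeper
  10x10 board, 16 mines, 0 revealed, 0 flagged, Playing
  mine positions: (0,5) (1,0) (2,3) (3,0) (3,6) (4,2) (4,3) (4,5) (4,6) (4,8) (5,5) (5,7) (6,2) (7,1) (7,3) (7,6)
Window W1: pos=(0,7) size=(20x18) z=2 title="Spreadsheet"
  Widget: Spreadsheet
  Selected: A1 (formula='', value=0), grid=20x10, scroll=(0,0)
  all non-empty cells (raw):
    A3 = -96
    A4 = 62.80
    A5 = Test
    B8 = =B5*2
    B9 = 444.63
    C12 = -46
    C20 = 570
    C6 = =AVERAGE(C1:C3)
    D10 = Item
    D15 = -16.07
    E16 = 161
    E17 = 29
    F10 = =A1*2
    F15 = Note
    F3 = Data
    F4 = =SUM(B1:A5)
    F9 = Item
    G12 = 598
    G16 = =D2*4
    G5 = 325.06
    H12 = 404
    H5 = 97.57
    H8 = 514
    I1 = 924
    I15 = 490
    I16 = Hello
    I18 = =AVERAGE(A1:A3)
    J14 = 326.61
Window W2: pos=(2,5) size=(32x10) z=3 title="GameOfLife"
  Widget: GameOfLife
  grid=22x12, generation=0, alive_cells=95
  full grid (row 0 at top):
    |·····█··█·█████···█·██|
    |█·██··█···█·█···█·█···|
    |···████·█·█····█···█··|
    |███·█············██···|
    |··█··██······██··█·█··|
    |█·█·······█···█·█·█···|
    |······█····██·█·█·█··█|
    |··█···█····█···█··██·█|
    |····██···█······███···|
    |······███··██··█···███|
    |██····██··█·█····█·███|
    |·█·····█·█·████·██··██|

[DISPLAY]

━┠──────────────────────────────┨ 
 ┃Gen: 0                        ┃─
─┃███·█············██···        ┃ 
A┃··█··██······██··█·█··        ┃ 
 ┃█·█·······█···█·█·█···        ┃ 
-┃······█····██·█·█·█··█        ┃ 
 ┃··█···█····█···█··██·█        ┃ 
 ┗━━━━━━━━━━━━━━━━━━━━━━━━━━━━━━┛ 
  3      -96      ┃               
  4    62.80      ┃               
  5 Test          ┃               
  6        0      ┃               
  7        0      ┃               
  8        0      ┃               


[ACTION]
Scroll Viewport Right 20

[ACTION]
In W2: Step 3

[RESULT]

━┠──────────────────────────────┨ 
 ┃Gen: 3                        ┃─
─┃··██····██·█··█······█        ┃ 
A┃█·██·█·█·····█···█···█        ┃ 
 ┃█·█·█··········█··█·██        ┃ 
-┃·█···██········█··█···        ┃ 
 ┃······██······█·█·█··█        ┃ 
 ┗━━━━━━━━━━━━━━━━━━━━━━━━━━━━━━┛ 
  3      -96      ┃               
  4    62.80      ┃               
  5 Test          ┃               
  6        0      ┃               
  7        0      ┃               
  8        0      ┃               


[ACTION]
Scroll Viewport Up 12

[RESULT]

                                  
                                  
                                  
                                  
                                  
 ┏━━━━━━━━━━━━━━━━━━━━━━━━━━━━━━┓ 
━┃ GameOfLife                   ┃━
━┠──────────────────────────────┨ 
 ┃Gen: 3                        ┃─
─┃··██····██·█··█······█        ┃ 
A┃█·██·█·█·····█···█···█        ┃ 
 ┃█·█·█··········█··█·██        ┃ 
-┃·█···██········█··█···        ┃ 
 ┃······██······█·█·█··█        ┃ 


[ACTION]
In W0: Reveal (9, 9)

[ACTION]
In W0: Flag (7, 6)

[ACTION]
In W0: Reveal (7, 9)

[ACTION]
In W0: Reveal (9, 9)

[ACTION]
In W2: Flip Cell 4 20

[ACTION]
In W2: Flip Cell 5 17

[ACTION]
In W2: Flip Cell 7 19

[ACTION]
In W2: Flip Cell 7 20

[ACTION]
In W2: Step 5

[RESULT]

                                  
                                  
                                  
                                  
                                  
 ┏━━━━━━━━━━━━━━━━━━━━━━━━━━━━━━┓ 
━┃ GameOfLife                   ┃━
━┠──────────────────────────────┨ 
 ┃Gen: 8                        ┃─
─┃·█··█·█·█·█·█··██·····        ┃ 
A┃········█·····██·█·█··        ┃ 
 ┃···█····██······████··        ┃ 
-┃····█···█········████·        ┃ 
 ┃····█·█···············        ┃ 


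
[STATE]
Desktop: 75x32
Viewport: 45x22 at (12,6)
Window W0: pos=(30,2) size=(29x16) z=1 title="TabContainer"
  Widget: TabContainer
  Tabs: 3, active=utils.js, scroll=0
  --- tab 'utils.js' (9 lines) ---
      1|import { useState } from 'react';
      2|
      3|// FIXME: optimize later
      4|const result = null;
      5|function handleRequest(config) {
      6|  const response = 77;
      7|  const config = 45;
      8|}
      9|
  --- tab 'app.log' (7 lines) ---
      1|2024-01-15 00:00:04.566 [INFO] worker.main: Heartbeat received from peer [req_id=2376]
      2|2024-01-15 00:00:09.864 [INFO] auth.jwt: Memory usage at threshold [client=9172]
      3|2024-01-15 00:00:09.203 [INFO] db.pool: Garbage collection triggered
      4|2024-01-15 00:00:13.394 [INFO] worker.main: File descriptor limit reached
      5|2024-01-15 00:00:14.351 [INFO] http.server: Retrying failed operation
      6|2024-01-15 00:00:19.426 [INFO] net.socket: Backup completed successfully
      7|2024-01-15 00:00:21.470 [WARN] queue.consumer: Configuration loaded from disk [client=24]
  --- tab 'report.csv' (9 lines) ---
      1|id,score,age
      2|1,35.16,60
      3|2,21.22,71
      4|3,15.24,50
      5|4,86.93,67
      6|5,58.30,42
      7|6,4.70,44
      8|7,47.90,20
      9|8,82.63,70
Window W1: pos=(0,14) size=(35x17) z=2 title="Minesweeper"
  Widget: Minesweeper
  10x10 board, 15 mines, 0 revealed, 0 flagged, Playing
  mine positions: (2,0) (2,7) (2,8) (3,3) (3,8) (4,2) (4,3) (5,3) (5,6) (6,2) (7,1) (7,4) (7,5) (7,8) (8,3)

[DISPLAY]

                  ┃──────────────────────────
                  ┃import { useState } from '
                  ┃                          
                  ┃// FIXME: optimize later  
                  ┃const result = null;      
                  ┃function handleRequest(con
                  ┃  const response = 77;    
                  ┃  const config = 45;      
━━━━━━━━━━━━━━━━━━━━━━┓                      
r                     ┃                      
──────────────────────┨                      
                      ┃━━━━━━━━━━━━━━━━━━━━━━
                      ┃                      
                      ┃                      
                      ┃                      
                      ┃                      
                      ┃                      
                      ┃                      
                      ┃                      
                      ┃                      
                      ┃                      
                      ┃                      


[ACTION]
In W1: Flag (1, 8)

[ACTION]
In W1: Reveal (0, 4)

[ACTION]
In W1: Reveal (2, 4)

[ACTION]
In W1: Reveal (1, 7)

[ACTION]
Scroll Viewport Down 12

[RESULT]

                  ┃const result = null;      
                  ┃function handleRequest(con
                  ┃  const response = 77;    
                  ┃  const config = 45;      
━━━━━━━━━━━━━━━━━━━━━━┓                      
r                     ┃                      
──────────────────────┨                      
                      ┃━━━━━━━━━━━━━━━━━━━━━━
                      ┃                      
                      ┃                      
                      ┃                      
                      ┃                      
                      ┃                      
                      ┃                      
                      ┃                      
                      ┃                      
                      ┃                      
                      ┃                      
                      ┃                      
                      ┃                      
━━━━━━━━━━━━━━━━━━━━━━┛                      
                                             


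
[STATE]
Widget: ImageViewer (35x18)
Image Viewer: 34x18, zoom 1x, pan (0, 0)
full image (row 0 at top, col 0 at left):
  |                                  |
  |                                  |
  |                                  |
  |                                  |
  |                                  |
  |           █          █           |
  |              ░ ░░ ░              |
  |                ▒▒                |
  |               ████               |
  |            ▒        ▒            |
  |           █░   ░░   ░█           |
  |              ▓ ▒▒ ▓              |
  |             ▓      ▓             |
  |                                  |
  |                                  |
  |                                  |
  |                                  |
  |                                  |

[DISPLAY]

                                   
                                   
                                   
                                   
                                   
           █          █            
              ░ ░░ ░               
                ▒▒                 
               ████                
            ▒        ▒             
           █░   ░░   ░█            
              ▓ ▒▒ ▓               
             ▓      ▓              
                                   
                                   
                                   
                                   
                                   


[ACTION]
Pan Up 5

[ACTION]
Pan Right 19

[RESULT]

                                   
                                   
                                   
                                   
                                   
   █                               
░                                  
                                   
                                   
  ▒                                
  ░█                               
▓                                  
 ▓                                 
                                   
                                   
                                   
                                   
                                   


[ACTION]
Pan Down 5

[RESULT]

   █                               
░                                  
                                   
                                   
  ▒                                
  ░█                               
▓                                  
 ▓                                 
                                   
                                   
                                   
                                   
                                   
                                   
                                   
                                   
                                   
                                   


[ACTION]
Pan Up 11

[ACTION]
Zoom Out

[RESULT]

                                   
                                   
                                   
                                   
                                   
   █                               
░                                  
                                   
                                   
  ▒                                
  ░█                               
▓                                  
 ▓                                 
                                   
                                   
                                   
                                   
                                   


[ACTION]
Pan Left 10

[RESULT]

                                   
                                   
                                   
                                   
                                   
  █          █                     
     ░ ░░ ░                        
       ▒▒                          
      ████                         
   ▒        ▒                      
  █░   ░░   ░█                     
     ▓ ▒▒ ▓                        
    ▓      ▓                       
                                   
                                   
                                   
                                   
                                   


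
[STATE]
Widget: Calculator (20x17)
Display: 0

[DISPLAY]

                   0
┌───┬───┬───┬───┐   
│ 7 │ 8 │ 9 │ ÷ │   
├───┼───┼───┼───┤   
│ 4 │ 5 │ 6 │ × │   
├───┼───┼───┼───┤   
│ 1 │ 2 │ 3 │ - │   
├───┼───┼───┼───┤   
│ 0 │ . │ = │ + │   
├───┼───┼───┼───┤   
│ C │ MC│ MR│ M+│   
└───┴───┴───┴───┘   
                    
                    
                    
                    
                    


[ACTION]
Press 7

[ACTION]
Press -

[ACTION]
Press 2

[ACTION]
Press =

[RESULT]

                   5
┌───┬───┬───┬───┐   
│ 7 │ 8 │ 9 │ ÷ │   
├───┼───┼───┼───┤   
│ 4 │ 5 │ 6 │ × │   
├───┼───┼───┼───┤   
│ 1 │ 2 │ 3 │ - │   
├───┼───┼───┼───┤   
│ 0 │ . │ = │ + │   
├───┼───┼───┼───┤   
│ C │ MC│ MR│ M+│   
└───┴───┴───┴───┘   
                    
                    
                    
                    
                    


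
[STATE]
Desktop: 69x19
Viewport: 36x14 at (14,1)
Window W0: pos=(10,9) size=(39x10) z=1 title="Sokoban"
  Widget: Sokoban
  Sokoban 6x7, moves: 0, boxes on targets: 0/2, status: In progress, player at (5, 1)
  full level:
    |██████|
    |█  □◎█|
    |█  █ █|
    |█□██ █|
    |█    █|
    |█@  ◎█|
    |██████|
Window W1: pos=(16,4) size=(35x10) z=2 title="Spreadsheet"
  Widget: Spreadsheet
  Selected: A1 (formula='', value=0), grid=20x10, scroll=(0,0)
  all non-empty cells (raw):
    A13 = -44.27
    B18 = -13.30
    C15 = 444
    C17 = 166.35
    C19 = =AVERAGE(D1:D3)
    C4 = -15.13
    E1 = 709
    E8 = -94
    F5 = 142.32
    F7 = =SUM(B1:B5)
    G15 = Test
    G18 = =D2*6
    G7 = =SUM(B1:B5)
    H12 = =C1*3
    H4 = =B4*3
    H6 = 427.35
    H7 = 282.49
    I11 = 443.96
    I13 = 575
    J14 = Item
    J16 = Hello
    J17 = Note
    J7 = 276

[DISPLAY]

                                    
                                    
                                    
  ┏━━━━━━━━━━━━━━━━━━━━━━━━━━━━━━━━━
  ┃ Spreadsheet                     
  ┠─────────────────────────────────
  ┃A1:                              
  ┃       A       B       C       D 
━━┃---------------------------------
ko┃  1      [0]       0       0     
──┃  2        0       0       0     
██┃  3        0       0       0     
□◎┗━━━━━━━━━━━━━━━━━━━━━━━━━━━━━━━━━
█ █                               ┃ 


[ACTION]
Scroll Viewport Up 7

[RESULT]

                                    
                                    
                                    
                                    
  ┏━━━━━━━━━━━━━━━━━━━━━━━━━━━━━━━━━
  ┃ Spreadsheet                     
  ┠─────────────────────────────────
  ┃A1:                              
  ┃       A       B       C       D 
━━┃---------------------------------
ko┃  1      [0]       0       0     
──┃  2        0       0       0     
██┃  3        0       0       0     
□◎┗━━━━━━━━━━━━━━━━━━━━━━━━━━━━━━━━━


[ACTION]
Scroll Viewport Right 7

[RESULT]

                                    
                                    
                                    
                                    
━━━━━━━━━━━━━━━━━━━━━━━━━━━━━┓      
eadsheet                     ┃      
─────────────────────────────┨      
                             ┃      
   A       B       C       D ┃      
-----------------------------┃      
     [0]       0       0     ┃      
       0       0       0     ┃      
       0       0       0     ┃      
━━━━━━━━━━━━━━━━━━━━━━━━━━━━━┛      


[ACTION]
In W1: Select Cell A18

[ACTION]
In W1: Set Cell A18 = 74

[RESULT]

                                    
                                    
                                    
                                    
━━━━━━━━━━━━━━━━━━━━━━━━━━━━━┓      
eadsheet                     ┃      
─────────────────────────────┨      
 74                          ┃      
   A       B       C       D ┃      
-----------------------------┃      
       0       0       0     ┃      
       0       0       0     ┃      
       0       0       0     ┃      
━━━━━━━━━━━━━━━━━━━━━━━━━━━━━┛      


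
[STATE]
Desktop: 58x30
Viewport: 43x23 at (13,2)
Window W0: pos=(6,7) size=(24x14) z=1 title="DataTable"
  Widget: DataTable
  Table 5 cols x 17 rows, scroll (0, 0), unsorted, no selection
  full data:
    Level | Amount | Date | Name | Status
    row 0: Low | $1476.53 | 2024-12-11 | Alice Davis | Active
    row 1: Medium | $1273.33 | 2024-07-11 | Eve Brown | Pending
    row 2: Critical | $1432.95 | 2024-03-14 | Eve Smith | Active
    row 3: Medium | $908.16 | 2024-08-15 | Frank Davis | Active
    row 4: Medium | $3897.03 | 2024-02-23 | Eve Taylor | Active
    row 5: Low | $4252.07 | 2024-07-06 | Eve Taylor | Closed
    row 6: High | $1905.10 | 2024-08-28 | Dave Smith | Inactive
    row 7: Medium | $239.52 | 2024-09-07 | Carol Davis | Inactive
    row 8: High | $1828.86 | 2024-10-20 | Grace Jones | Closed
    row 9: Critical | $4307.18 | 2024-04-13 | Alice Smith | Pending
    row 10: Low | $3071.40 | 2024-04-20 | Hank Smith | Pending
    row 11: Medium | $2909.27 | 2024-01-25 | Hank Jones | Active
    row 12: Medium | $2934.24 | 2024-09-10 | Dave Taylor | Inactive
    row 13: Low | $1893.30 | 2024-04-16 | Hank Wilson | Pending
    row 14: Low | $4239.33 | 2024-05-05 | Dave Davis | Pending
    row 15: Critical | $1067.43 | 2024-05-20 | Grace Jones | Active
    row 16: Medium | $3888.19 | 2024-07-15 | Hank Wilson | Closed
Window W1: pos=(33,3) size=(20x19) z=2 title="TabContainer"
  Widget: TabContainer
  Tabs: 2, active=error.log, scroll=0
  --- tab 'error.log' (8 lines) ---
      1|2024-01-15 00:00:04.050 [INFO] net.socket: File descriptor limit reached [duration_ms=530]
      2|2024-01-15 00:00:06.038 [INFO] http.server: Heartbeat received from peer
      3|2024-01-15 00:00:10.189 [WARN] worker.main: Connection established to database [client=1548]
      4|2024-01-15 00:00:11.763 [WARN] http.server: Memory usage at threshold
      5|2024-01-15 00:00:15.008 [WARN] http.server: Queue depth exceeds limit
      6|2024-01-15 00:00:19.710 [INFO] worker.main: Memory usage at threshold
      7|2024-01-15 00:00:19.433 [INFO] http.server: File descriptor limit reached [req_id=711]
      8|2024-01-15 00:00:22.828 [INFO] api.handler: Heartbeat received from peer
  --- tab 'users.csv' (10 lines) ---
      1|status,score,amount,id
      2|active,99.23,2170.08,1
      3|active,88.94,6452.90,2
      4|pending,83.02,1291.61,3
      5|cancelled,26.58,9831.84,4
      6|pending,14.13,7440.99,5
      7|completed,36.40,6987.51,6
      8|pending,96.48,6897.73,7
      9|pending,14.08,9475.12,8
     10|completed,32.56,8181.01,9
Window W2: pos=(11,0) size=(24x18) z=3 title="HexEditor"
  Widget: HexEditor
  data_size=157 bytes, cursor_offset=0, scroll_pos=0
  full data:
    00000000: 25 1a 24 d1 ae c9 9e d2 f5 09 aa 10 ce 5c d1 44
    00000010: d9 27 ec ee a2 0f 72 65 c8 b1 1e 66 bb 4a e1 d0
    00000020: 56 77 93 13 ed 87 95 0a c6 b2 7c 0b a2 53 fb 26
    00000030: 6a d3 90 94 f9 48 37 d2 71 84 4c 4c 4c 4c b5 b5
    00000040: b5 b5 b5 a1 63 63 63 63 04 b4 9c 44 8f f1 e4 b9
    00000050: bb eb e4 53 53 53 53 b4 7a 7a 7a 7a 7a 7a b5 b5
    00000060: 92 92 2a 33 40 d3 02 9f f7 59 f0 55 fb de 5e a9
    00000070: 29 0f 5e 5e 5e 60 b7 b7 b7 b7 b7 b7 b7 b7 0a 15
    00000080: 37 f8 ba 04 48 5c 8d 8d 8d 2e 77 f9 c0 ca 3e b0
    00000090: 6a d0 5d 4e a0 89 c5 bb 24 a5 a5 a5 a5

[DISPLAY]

─────────────────────┨                     
0000000  25 1a 24 d1 ┃━━━━━━━━━━━━━━━━━┓   
0000010  d9 27 ec ee ┃TabContainer     ┃   
0000020  56 77 93 13 ┃─────────────────┨   
0000030  6a d3 90 94 ┃error.log]│ users┃   
0000040  b5 b5 b5 a1 ┃─────────────────┃   
0000050  bb eb e4 53 ┃024-01-15 00:00:0┃   
0000060  92 92 2a 33 ┃024-01-15 00:00:0┃   
0000070  29 0f 5e 5e ┃024-01-15 00:00:1┃   
0000080  37 f8 ba 04 ┃024-01-15 00:00:1┃   
0000090  6a d0 5d 4e ┃024-01-15 00:00:1┃   
                     ┃024-01-15 00:00:1┃   
                     ┃024-01-15 00:00:1┃   
                     ┃024-01-15 00:00:2┃   
                     ┃                 ┃   
━━━━━━━━━━━━━━━━━━━━━┛                 ┃   
  │$1905.10│2024┃   ┃                  ┃   
  │$239.52 │2024┃   ┃                  ┃   
━━━━━━━━━━━━━━━━┛   ┃                  ┃   
                    ┗━━━━━━━━━━━━━━━━━━┛   
                                           
                                           
                                           


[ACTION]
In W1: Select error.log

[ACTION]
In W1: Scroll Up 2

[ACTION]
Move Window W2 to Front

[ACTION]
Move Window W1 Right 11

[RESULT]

─────────────────────┨                     
0000000  25 1a 24 d1 ┃   ┏━━━━━━━━━━━━━━━━━
0000010  d9 27 ec ee ┃   ┃ TabContainer    
0000020  56 77 93 13 ┃   ┠─────────────────
0000030  6a d3 90 94 ┃   ┃[error.log]│ user
0000040  b5 b5 b5 a1 ┃   ┃─────────────────
0000050  bb eb e4 53 ┃   ┃2024-01-15 00:00:
0000060  92 92 2a 33 ┃   ┃2024-01-15 00:00:
0000070  29 0f 5e 5e ┃   ┃2024-01-15 00:00:
0000080  37 f8 ba 04 ┃   ┃2024-01-15 00:00:
0000090  6a d0 5d 4e ┃   ┃2024-01-15 00:00:
                     ┃   ┃2024-01-15 00:00:
                     ┃   ┃2024-01-15 00:00:
                     ┃   ┃2024-01-15 00:00:
                     ┃   ┃                 
━━━━━━━━━━━━━━━━━━━━━┛   ┃                 
  │$1905.10│2024┃        ┃                 
  │$239.52 │2024┃        ┃                 
━━━━━━━━━━━━━━━━┛        ┃                 
                         ┗━━━━━━━━━━━━━━━━━
                                           
                                           
                                           


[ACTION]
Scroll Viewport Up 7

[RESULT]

━━━━━━━━━━━━━━━━━━━━━┓                     
HexEditor            ┃                     
─────────────────────┨                     
0000000  25 1a 24 d1 ┃   ┏━━━━━━━━━━━━━━━━━
0000010  d9 27 ec ee ┃   ┃ TabContainer    
0000020  56 77 93 13 ┃   ┠─────────────────
0000030  6a d3 90 94 ┃   ┃[error.log]│ user
0000040  b5 b5 b5 a1 ┃   ┃─────────────────
0000050  bb eb e4 53 ┃   ┃2024-01-15 00:00:
0000060  92 92 2a 33 ┃   ┃2024-01-15 00:00:
0000070  29 0f 5e 5e ┃   ┃2024-01-15 00:00:
0000080  37 f8 ba 04 ┃   ┃2024-01-15 00:00:
0000090  6a d0 5d 4e ┃   ┃2024-01-15 00:00:
                     ┃   ┃2024-01-15 00:00:
                     ┃   ┃2024-01-15 00:00:
                     ┃   ┃2024-01-15 00:00:
                     ┃   ┃                 
━━━━━━━━━━━━━━━━━━━━━┛   ┃                 
  │$1905.10│2024┃        ┃                 
  │$239.52 │2024┃        ┃                 
━━━━━━━━━━━━━━━━┛        ┃                 
                         ┗━━━━━━━━━━━━━━━━━
                                           


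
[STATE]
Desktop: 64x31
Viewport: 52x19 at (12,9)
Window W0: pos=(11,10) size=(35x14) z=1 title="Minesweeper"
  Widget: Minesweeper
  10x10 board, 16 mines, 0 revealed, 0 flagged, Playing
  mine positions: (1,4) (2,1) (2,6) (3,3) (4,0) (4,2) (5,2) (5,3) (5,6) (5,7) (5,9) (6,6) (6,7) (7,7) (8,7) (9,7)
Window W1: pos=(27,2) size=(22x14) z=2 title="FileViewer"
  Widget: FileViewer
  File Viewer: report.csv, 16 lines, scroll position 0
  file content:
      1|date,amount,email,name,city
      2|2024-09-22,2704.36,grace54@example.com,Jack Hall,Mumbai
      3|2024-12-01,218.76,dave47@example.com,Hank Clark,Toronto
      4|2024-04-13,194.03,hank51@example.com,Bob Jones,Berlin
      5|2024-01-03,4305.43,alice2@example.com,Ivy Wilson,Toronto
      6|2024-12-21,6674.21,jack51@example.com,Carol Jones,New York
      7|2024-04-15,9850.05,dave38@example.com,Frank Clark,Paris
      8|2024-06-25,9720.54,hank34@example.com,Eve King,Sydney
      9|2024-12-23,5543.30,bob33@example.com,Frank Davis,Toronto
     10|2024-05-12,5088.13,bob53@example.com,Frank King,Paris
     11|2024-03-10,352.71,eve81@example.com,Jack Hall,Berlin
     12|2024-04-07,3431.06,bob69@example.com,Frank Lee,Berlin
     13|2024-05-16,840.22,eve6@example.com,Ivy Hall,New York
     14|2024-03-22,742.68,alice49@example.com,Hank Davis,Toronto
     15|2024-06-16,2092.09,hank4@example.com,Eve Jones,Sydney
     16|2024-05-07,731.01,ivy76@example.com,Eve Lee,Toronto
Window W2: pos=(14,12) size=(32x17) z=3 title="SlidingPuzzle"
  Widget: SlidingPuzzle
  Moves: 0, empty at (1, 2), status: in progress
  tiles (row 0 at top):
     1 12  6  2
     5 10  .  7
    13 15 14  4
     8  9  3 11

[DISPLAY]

               ┃2024-01-03,4305.43,░┃               
━━━━━━━━━━━━━━━┃2024-12-21,6674.21,░┃               
 Minesweeper   ┃2024-04-15,9850.05,░┃               
──┏━━━━━━━━━━━━━━━━━━━━━━━━━━━━━━┓,░┃               
■■┃ SlidingPuzzle                ┃,░┃               
■■┠──────────────────────────────┨,▼┃               
■■┃┌────┬────┬────┬────┐         ┃━━┛               
■■┃│  1 │ 12 │  6 │  2 │         ┃                  
■■┃├────┼────┼────┼────┤         ┃                  
■■┃│  5 │ 10 │    │  7 │         ┃                  
■■┃├────┼────┼────┼────┤         ┃                  
■■┃│ 13 │ 15 │ 14 │  4 │         ┃                  
■■┃├────┼────┼────┼────┤         ┃                  
■■┃│  8 │  9 │  3 │ 11 │         ┃                  
━━┃└────┴────┴────┴────┘         ┃                  
  ┃Moves: 0                      ┃                  
  ┃                              ┃                  
  ┃                              ┃                  
  ┃                              ┃                  


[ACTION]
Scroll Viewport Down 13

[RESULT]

──┏━━━━━━━━━━━━━━━━━━━━━━━━━━━━━━┓,░┃               
■■┃ SlidingPuzzle                ┃,░┃               
■■┠──────────────────────────────┨,▼┃               
■■┃┌────┬────┬────┬────┐         ┃━━┛               
■■┃│  1 │ 12 │  6 │  2 │         ┃                  
■■┃├────┼────┼────┼────┤         ┃                  
■■┃│  5 │ 10 │    │  7 │         ┃                  
■■┃├────┼────┼────┼────┤         ┃                  
■■┃│ 13 │ 15 │ 14 │  4 │         ┃                  
■■┃├────┼────┼────┼────┤         ┃                  
■■┃│  8 │  9 │  3 │ 11 │         ┃                  
━━┃└────┴────┴────┴────┘         ┃                  
  ┃Moves: 0                      ┃                  
  ┃                              ┃                  
  ┃                              ┃                  
  ┃                              ┃                  
  ┗━━━━━━━━━━━━━━━━━━━━━━━━━━━━━━┛                  
                                                    
                                                    


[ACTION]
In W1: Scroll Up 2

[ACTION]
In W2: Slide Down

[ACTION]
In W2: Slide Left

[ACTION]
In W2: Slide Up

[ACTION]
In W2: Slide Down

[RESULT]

──┏━━━━━━━━━━━━━━━━━━━━━━━━━━━━━━┓,░┃               
■■┃ SlidingPuzzle                ┃,░┃               
■■┠──────────────────────────────┨,▼┃               
■■┃┌────┬────┬────┬────┐         ┃━━┛               
■■┃│  1 │ 12 │  2 │    │         ┃                  
■■┃├────┼────┼────┼────┤         ┃                  
■■┃│  5 │ 10 │  6 │  7 │         ┃                  
■■┃├────┼────┼────┼────┤         ┃                  
■■┃│ 13 │ 15 │ 14 │  4 │         ┃                  
■■┃├────┼────┼────┼────┤         ┃                  
■■┃│  8 │  9 │  3 │ 11 │         ┃                  
━━┃└────┴────┴────┴────┘         ┃                  
  ┃Moves: 4                      ┃                  
  ┃                              ┃                  
  ┃                              ┃                  
  ┃                              ┃                  
  ┗━━━━━━━━━━━━━━━━━━━━━━━━━━━━━━┛                  
                                                    
                                                    


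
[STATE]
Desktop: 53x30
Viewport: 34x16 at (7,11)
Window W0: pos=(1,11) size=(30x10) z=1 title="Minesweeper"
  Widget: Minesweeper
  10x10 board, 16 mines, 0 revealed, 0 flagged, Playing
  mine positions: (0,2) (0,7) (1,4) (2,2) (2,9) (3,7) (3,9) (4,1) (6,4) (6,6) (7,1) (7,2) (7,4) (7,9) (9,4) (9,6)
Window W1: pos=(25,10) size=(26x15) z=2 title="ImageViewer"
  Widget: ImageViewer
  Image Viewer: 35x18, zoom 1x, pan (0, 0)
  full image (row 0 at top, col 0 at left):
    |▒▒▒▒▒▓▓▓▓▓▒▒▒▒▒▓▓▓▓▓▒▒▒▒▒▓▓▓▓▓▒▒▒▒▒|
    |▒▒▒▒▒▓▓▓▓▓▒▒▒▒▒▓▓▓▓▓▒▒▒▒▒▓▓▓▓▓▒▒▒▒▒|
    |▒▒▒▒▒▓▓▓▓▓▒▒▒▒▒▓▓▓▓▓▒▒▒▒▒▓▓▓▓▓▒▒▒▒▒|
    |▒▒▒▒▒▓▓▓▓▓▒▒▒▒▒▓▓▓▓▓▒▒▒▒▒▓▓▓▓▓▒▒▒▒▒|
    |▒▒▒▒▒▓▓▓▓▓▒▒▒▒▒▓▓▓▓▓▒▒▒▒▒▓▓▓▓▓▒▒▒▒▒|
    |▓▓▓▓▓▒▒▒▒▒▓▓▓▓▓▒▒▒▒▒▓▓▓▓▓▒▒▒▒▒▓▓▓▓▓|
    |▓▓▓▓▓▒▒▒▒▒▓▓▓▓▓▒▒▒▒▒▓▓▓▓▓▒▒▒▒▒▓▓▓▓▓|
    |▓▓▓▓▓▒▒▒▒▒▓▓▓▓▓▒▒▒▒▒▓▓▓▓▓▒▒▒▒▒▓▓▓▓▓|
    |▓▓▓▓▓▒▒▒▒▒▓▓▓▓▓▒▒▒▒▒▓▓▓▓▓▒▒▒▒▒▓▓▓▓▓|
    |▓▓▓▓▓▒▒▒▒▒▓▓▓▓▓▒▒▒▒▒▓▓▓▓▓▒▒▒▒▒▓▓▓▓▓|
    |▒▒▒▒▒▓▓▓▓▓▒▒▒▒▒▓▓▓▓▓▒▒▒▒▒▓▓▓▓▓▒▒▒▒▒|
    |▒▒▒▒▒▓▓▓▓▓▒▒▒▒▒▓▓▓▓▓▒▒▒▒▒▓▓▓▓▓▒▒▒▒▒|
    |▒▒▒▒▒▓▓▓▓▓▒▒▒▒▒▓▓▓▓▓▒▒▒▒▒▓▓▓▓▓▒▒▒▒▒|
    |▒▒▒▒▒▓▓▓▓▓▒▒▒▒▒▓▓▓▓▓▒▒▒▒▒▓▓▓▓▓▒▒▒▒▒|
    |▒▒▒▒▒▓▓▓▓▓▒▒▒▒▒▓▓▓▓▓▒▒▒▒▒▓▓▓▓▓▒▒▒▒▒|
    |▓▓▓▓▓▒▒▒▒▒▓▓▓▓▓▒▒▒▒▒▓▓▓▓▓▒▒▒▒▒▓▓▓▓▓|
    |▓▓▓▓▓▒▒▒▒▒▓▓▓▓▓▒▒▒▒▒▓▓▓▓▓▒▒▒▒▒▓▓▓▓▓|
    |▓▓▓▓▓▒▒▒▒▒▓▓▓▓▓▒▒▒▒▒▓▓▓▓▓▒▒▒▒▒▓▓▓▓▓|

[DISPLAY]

━━━━━━━━━━━━━━━━━━┃ ImageViewer   
sweeper           ┠───────────────
──────────────────┃▒▒▒▒▒▓▓▓▓▓▒▒▒▒▒
■■■■■             ┃▒▒▒▒▒▓▓▓▓▓▒▒▒▒▒
■■■■■             ┃▒▒▒▒▒▓▓▓▓▓▒▒▒▒▒
■■■■■             ┃▒▒▒▒▒▓▓▓▓▓▒▒▒▒▒
■■■■■             ┃▒▒▒▒▒▓▓▓▓▓▒▒▒▒▒
■■■■■             ┃▓▓▓▓▓▒▒▒▒▒▓▓▓▓▓
■■■■■             ┃▓▓▓▓▓▒▒▒▒▒▓▓▓▓▓
━━━━━━━━━━━━━━━━━━┃▓▓▓▓▓▒▒▒▒▒▓▓▓▓▓
                  ┃▓▓▓▓▓▒▒▒▒▒▓▓▓▓▓
                  ┃▓▓▓▓▓▒▒▒▒▒▓▓▓▓▓
                  ┃▒▒▒▒▒▓▓▓▓▓▒▒▒▒▒
                  ┗━━━━━━━━━━━━━━━
                                  
                                  


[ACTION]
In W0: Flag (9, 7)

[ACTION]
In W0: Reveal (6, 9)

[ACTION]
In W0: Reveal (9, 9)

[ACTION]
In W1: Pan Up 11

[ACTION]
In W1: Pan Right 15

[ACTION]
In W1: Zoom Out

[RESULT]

━━━━━━━━━━━━━━━━━━┃ ImageViewer   
sweeper           ┠───────────────
──────────────────┃▓▓▓▓▓▒▒▒▒▒▓▓▓▓▓
■■■■■             ┃▓▓▓▓▓▒▒▒▒▒▓▓▓▓▓
■■■■■             ┃▓▓▓▓▓▒▒▒▒▒▓▓▓▓▓
■■■■■             ┃▓▓▓▓▓▒▒▒▒▒▓▓▓▓▓
■■■■■             ┃▓▓▓▓▓▒▒▒▒▒▓▓▓▓▓
■■■■■             ┃▒▒▒▒▒▓▓▓▓▓▒▒▒▒▒
■■■■■             ┃▒▒▒▒▒▓▓▓▓▓▒▒▒▒▒
━━━━━━━━━━━━━━━━━━┃▒▒▒▒▒▓▓▓▓▓▒▒▒▒▒
                  ┃▒▒▒▒▒▓▓▓▓▓▒▒▒▒▒
                  ┃▒▒▒▒▒▓▓▓▓▓▒▒▒▒▒
                  ┃▓▓▓▓▓▒▒▒▒▒▓▓▓▓▓
                  ┗━━━━━━━━━━━━━━━
                                  
                                  
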